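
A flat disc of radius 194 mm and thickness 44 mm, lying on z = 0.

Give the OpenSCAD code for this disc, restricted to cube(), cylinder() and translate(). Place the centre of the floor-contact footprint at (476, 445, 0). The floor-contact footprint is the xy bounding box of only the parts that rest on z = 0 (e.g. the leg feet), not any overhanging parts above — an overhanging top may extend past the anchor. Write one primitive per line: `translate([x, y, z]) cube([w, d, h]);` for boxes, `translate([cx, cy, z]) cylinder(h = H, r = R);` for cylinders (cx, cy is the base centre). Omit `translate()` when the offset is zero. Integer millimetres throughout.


translate([476, 445, 0]) cylinder(h = 44, r = 194);


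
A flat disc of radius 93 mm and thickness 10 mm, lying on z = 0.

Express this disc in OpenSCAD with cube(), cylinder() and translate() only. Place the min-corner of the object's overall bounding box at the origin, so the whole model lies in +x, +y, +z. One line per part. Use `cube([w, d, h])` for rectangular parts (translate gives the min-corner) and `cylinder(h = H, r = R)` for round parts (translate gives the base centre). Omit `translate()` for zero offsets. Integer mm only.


translate([93, 93, 0]) cylinder(h = 10, r = 93);


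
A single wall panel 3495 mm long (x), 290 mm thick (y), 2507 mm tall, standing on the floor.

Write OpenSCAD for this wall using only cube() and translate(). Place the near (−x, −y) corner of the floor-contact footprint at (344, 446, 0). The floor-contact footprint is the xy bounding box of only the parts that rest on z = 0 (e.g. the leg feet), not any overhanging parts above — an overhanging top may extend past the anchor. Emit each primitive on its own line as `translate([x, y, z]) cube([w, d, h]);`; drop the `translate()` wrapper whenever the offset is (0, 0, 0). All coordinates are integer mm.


translate([344, 446, 0]) cube([3495, 290, 2507]);


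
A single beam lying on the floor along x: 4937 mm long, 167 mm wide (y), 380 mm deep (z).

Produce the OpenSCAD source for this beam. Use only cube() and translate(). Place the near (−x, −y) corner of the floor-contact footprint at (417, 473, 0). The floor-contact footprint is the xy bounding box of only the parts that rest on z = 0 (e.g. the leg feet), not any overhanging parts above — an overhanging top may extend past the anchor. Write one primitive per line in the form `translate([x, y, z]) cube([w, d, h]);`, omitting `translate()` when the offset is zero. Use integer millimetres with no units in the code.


translate([417, 473, 0]) cube([4937, 167, 380]);


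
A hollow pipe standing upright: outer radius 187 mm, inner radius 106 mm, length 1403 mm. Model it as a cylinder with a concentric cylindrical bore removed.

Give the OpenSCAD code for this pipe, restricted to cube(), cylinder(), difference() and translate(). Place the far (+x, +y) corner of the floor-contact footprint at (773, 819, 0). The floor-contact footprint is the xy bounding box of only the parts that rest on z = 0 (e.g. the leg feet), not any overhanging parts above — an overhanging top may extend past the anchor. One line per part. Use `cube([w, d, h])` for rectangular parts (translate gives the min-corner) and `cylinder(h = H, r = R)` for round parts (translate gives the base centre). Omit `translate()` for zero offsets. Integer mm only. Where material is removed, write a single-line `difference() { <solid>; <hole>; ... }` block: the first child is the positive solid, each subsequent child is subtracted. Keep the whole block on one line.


difference() { translate([586, 632, 0]) cylinder(h = 1403, r = 187); translate([586, 632, 0]) cylinder(h = 1403, r = 106); }


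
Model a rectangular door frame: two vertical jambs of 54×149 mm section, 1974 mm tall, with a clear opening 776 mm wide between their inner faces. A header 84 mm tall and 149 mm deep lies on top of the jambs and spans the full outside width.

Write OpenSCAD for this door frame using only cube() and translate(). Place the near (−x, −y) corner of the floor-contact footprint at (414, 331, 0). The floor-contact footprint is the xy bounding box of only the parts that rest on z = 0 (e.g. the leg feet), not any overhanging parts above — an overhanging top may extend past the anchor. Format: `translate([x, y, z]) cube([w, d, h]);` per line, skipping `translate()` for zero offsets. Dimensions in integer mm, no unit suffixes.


translate([414, 331, 0]) cube([54, 149, 1974]);
translate([1244, 331, 0]) cube([54, 149, 1974]);
translate([414, 331, 1974]) cube([884, 149, 84]);


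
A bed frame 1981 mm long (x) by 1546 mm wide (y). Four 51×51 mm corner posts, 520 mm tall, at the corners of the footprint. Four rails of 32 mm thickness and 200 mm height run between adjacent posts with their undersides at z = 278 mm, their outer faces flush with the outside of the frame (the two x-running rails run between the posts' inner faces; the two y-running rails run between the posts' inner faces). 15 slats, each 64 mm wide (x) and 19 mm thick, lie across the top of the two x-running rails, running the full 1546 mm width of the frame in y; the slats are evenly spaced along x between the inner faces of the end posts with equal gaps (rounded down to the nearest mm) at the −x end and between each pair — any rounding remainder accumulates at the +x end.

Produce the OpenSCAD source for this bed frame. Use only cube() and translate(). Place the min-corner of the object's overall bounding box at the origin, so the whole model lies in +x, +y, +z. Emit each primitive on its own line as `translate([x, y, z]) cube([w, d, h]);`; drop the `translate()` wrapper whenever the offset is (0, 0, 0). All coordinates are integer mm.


// slat z = rail_z + rail_h = 278 + 200 = 478
// slat gap = ⌊(1879 − 15·64) / 16⌋ = 57
cube([51, 51, 520]);
translate([0, 1495, 0]) cube([51, 51, 520]);
translate([1930, 0, 0]) cube([51, 51, 520]);
translate([1930, 1495, 0]) cube([51, 51, 520]);
translate([51, 0, 278]) cube([1879, 32, 200]);
translate([51, 1514, 278]) cube([1879, 32, 200]);
translate([0, 51, 278]) cube([32, 1444, 200]);
translate([1949, 51, 278]) cube([32, 1444, 200]);
translate([108, 0, 478]) cube([64, 1546, 19]);
translate([229, 0, 478]) cube([64, 1546, 19]);
translate([350, 0, 478]) cube([64, 1546, 19]);
translate([471, 0, 478]) cube([64, 1546, 19]);
translate([592, 0, 478]) cube([64, 1546, 19]);
translate([713, 0, 478]) cube([64, 1546, 19]);
translate([834, 0, 478]) cube([64, 1546, 19]);
translate([955, 0, 478]) cube([64, 1546, 19]);
translate([1076, 0, 478]) cube([64, 1546, 19]);
translate([1197, 0, 478]) cube([64, 1546, 19]);
translate([1318, 0, 478]) cube([64, 1546, 19]);
translate([1439, 0, 478]) cube([64, 1546, 19]);
translate([1560, 0, 478]) cube([64, 1546, 19]);
translate([1681, 0, 478]) cube([64, 1546, 19]);
translate([1802, 0, 478]) cube([64, 1546, 19]);


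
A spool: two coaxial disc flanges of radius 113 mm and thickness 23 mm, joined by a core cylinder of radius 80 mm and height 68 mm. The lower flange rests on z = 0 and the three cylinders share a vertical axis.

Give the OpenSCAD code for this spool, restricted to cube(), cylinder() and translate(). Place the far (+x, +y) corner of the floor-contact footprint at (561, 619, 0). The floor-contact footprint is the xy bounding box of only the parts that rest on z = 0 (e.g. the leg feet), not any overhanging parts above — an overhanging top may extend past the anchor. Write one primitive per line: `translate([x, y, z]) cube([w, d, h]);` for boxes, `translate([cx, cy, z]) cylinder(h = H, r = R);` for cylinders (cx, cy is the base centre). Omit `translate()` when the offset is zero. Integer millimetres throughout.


translate([448, 506, 0]) cylinder(h = 23, r = 113);
translate([448, 506, 23]) cylinder(h = 68, r = 80);
translate([448, 506, 91]) cylinder(h = 23, r = 113);


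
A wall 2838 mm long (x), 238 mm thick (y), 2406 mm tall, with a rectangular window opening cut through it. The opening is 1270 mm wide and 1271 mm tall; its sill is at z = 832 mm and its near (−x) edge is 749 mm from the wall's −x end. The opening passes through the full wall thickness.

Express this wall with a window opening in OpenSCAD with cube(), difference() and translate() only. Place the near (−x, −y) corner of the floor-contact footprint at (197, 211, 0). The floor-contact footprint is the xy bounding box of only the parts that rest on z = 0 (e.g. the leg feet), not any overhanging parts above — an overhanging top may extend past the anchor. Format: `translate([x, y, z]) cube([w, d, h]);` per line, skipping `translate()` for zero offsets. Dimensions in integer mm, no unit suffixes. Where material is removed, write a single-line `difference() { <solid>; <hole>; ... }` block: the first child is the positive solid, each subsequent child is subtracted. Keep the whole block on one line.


difference() { translate([197, 211, 0]) cube([2838, 238, 2406]); translate([946, 211, 832]) cube([1270, 238, 1271]); }


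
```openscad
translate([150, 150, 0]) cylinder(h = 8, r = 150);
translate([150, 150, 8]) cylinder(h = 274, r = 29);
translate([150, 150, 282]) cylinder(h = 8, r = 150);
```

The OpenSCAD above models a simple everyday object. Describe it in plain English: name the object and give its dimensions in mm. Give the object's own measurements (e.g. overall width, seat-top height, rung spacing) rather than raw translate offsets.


A spool: two coaxial disc flanges of radius 150 mm and thickness 8 mm, joined by a core cylinder of radius 29 mm and height 274 mm. The lower flange rests on z = 0 and the three cylinders share a vertical axis.


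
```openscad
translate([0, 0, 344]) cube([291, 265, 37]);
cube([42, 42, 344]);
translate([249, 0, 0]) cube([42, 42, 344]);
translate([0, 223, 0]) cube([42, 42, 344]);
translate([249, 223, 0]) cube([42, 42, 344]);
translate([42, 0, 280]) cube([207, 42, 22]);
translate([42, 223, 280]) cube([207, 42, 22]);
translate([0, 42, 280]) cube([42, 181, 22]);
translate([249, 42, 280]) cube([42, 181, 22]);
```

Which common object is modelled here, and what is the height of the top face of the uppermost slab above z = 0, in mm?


A stool. The seat height is 381 mm.

A 291×265×37 slab at z = 344 on four corner posts — a stool. The seat top is 344 + 37 = 381 mm.


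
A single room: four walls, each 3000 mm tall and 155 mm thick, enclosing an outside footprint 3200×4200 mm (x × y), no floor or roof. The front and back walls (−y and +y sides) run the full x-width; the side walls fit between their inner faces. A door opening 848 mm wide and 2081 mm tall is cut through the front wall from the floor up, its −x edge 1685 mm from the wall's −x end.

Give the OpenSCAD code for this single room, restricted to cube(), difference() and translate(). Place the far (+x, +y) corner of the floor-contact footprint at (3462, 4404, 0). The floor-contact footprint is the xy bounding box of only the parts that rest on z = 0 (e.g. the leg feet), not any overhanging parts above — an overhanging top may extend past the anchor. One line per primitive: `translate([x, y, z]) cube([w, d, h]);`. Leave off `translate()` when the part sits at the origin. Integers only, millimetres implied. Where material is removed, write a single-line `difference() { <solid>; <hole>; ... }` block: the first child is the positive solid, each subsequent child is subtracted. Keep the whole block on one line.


difference() { translate([262, 204, 0]) cube([3200, 155, 3000]); translate([1947, 204, 0]) cube([848, 155, 2081]); }
translate([262, 4249, 0]) cube([3200, 155, 3000]);
translate([262, 359, 0]) cube([155, 3890, 3000]);
translate([3307, 359, 0]) cube([155, 3890, 3000]);


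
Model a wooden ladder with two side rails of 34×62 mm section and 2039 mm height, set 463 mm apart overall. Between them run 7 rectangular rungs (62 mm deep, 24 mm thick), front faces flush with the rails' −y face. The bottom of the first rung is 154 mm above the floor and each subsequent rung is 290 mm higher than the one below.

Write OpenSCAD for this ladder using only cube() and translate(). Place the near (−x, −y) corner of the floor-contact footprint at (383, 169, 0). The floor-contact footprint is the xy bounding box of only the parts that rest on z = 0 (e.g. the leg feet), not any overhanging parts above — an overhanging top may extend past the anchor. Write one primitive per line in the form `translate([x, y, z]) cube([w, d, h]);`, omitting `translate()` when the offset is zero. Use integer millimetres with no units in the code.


translate([383, 169, 0]) cube([34, 62, 2039]);
translate([812, 169, 0]) cube([34, 62, 2039]);
translate([417, 169, 154]) cube([395, 62, 24]);
translate([417, 169, 444]) cube([395, 62, 24]);
translate([417, 169, 734]) cube([395, 62, 24]);
translate([417, 169, 1024]) cube([395, 62, 24]);
translate([417, 169, 1314]) cube([395, 62, 24]);
translate([417, 169, 1604]) cube([395, 62, 24]);
translate([417, 169, 1894]) cube([395, 62, 24]);


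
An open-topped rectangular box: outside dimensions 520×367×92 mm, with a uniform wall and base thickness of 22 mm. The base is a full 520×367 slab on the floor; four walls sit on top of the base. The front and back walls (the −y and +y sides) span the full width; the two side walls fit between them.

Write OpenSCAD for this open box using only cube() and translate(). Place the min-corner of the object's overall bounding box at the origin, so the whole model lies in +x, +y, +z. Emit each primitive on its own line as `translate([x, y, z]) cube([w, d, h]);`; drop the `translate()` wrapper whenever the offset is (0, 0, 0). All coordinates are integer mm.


cube([520, 367, 22]);
translate([0, 0, 22]) cube([520, 22, 70]);
translate([0, 345, 22]) cube([520, 22, 70]);
translate([0, 22, 22]) cube([22, 323, 70]);
translate([498, 22, 22]) cube([22, 323, 70]);


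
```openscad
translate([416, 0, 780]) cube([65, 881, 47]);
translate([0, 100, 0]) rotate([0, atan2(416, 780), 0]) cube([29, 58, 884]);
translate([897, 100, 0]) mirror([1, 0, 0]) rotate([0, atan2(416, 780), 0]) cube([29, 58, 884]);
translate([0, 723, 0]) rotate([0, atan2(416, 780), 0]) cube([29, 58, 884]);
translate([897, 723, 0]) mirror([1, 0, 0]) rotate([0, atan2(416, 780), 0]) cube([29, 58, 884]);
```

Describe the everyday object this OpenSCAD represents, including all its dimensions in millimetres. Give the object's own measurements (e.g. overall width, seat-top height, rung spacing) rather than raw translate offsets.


A sawhorse. A 65×881×47 mm beam (x, y, z) sits on two A-frame leg pairs. Each pair is two raked legs of 29×58 mm section (58 mm along y) splaying symmetrically in x. Each leg rises 780 mm vertically over 416 mm of horizontal reach and is 884 mm long along its own axis. Every leg's outer bottom edge rests on the floor and its outer top edge meets a bottom edge of the beam — the left legs (tilting toward +x) meet the beam's −x bottom edge, the right legs (their mirror images, tilting toward −x) meet its +x bottom edge — so the leg tops tuck under the beam, the beam's underside is 780 mm above the floor, and the feet are 897 mm apart outside-to-outside with the beam centred between them. The two leg pairs are set in 100 mm from either end of the beam.


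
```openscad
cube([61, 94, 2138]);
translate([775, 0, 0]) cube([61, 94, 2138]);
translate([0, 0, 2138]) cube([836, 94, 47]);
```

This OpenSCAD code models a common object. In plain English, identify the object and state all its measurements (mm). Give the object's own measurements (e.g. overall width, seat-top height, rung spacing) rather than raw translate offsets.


A door frame. The clear opening is 714 mm wide and 2138 mm high. Two 61 mm wide jambs, 94 mm deep, stand either side of the opening from the floor to the top of the opening. A 47 mm thick head sits across the top of both jambs, spanning the full outside width of the frame.


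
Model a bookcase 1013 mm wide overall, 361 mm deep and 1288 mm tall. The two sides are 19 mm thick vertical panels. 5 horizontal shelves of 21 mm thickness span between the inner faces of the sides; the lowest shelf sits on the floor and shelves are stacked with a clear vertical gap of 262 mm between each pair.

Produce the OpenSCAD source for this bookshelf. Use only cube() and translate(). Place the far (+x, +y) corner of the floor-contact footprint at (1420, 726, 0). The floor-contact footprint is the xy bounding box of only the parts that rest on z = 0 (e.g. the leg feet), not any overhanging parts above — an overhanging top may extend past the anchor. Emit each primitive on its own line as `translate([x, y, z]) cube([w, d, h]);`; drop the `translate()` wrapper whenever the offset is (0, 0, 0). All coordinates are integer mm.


translate([407, 365, 0]) cube([19, 361, 1288]);
translate([1401, 365, 0]) cube([19, 361, 1288]);
translate([426, 365, 0]) cube([975, 361, 21]);
translate([426, 365, 283]) cube([975, 361, 21]);
translate([426, 365, 566]) cube([975, 361, 21]);
translate([426, 365, 849]) cube([975, 361, 21]);
translate([426, 365, 1132]) cube([975, 361, 21]);


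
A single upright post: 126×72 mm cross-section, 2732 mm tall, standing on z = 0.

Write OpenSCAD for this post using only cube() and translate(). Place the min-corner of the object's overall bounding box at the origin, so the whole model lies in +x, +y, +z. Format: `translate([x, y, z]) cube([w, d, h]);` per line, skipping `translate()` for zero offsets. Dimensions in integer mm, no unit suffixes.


cube([126, 72, 2732]);


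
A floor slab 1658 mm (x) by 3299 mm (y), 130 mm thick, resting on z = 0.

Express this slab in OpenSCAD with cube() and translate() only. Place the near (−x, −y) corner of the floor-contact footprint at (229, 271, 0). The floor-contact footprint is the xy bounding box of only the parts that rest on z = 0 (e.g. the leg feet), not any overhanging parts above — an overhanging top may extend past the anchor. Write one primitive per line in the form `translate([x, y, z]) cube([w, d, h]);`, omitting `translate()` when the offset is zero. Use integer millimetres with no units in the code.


translate([229, 271, 0]) cube([1658, 3299, 130]);


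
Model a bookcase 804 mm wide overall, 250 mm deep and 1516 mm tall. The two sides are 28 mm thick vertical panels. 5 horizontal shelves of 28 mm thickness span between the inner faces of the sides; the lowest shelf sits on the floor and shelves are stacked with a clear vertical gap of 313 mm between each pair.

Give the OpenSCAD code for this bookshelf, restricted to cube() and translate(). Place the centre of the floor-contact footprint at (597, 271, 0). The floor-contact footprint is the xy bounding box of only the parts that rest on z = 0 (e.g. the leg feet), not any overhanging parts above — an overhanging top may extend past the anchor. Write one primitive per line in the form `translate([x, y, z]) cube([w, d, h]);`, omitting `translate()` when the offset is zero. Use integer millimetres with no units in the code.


translate([195, 146, 0]) cube([28, 250, 1516]);
translate([971, 146, 0]) cube([28, 250, 1516]);
translate([223, 146, 0]) cube([748, 250, 28]);
translate([223, 146, 341]) cube([748, 250, 28]);
translate([223, 146, 682]) cube([748, 250, 28]);
translate([223, 146, 1023]) cube([748, 250, 28]);
translate([223, 146, 1364]) cube([748, 250, 28]);


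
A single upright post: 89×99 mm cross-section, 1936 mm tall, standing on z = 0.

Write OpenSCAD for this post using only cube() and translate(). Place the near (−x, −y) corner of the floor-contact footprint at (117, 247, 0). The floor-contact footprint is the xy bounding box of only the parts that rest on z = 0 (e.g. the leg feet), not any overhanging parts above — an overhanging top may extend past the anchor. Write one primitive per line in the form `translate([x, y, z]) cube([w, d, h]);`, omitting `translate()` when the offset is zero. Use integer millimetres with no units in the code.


translate([117, 247, 0]) cube([89, 99, 1936]);


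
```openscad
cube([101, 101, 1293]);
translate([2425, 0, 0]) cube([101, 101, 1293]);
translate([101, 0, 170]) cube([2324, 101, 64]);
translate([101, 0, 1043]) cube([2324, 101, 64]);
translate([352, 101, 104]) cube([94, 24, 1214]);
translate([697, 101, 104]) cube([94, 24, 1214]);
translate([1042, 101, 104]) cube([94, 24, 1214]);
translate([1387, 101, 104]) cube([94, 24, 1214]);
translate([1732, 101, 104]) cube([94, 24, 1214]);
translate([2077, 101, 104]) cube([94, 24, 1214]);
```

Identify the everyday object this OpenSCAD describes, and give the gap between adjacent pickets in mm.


A fence section. The picket gap is 251 mm.

Two posts, two rails, 6 pickets — a fence section. Span 2324 mm holds 6 pickets of 94 mm with 7 equal gaps: ⌊(2324 − 6·94) / 7⌋ = 251 mm.


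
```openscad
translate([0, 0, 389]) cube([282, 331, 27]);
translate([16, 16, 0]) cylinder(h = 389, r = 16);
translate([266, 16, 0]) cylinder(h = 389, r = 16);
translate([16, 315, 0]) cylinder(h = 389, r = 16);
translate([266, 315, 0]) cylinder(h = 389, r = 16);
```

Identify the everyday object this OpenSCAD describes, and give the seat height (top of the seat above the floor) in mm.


A stool. The seat height is 416 mm.

A 282×331×27 slab at z = 389 on four corner cylinders — a stool. The seat top is 389 + 27 = 416 mm.


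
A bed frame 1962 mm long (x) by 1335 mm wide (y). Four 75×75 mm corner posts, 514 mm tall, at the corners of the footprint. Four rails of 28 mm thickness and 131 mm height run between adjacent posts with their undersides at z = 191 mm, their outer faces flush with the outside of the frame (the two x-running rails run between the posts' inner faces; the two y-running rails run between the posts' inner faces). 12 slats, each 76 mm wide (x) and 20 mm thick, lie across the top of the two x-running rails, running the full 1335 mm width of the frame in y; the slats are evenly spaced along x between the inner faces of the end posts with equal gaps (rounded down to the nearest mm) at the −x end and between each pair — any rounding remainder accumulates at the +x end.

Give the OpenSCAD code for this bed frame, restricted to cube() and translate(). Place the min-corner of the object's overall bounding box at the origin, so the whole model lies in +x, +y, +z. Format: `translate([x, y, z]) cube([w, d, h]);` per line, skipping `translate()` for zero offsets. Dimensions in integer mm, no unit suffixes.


cube([75, 75, 514]);
translate([0, 1260, 0]) cube([75, 75, 514]);
translate([1887, 0, 0]) cube([75, 75, 514]);
translate([1887, 1260, 0]) cube([75, 75, 514]);
translate([75, 0, 191]) cube([1812, 28, 131]);
translate([75, 1307, 191]) cube([1812, 28, 131]);
translate([0, 75, 191]) cube([28, 1185, 131]);
translate([1934, 75, 191]) cube([28, 1185, 131]);
translate([144, 0, 322]) cube([76, 1335, 20]);
translate([289, 0, 322]) cube([76, 1335, 20]);
translate([434, 0, 322]) cube([76, 1335, 20]);
translate([579, 0, 322]) cube([76, 1335, 20]);
translate([724, 0, 322]) cube([76, 1335, 20]);
translate([869, 0, 322]) cube([76, 1335, 20]);
translate([1014, 0, 322]) cube([76, 1335, 20]);
translate([1159, 0, 322]) cube([76, 1335, 20]);
translate([1304, 0, 322]) cube([76, 1335, 20]);
translate([1449, 0, 322]) cube([76, 1335, 20]);
translate([1594, 0, 322]) cube([76, 1335, 20]);
translate([1739, 0, 322]) cube([76, 1335, 20]);


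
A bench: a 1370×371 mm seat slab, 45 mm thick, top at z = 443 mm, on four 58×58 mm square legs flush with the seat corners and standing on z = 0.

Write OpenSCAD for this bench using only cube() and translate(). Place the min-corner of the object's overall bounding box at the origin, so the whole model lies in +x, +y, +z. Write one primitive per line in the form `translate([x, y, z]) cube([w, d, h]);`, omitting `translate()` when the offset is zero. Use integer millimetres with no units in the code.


translate([0, 0, 398]) cube([1370, 371, 45]);
cube([58, 58, 398]);
translate([0, 313, 0]) cube([58, 58, 398]);
translate([1312, 0, 0]) cube([58, 58, 398]);
translate([1312, 313, 0]) cube([58, 58, 398]);


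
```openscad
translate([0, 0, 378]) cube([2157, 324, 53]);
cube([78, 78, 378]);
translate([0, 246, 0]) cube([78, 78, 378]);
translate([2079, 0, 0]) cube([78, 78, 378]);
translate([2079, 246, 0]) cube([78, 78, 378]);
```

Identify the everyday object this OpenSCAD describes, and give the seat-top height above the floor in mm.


A bench. The seat-top height is 431 mm.

A long slab on four corner posts — a bench. The slab sits at z = 378 with thickness 53, so the top is 378 + 53 = 431 mm.


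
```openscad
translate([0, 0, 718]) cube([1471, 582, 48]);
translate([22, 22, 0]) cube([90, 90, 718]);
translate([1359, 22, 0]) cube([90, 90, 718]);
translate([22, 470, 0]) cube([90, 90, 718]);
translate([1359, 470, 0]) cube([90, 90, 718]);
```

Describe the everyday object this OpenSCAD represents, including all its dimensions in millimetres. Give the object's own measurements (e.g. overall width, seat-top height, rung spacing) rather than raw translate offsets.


A table: top 1471 mm (x) × 582 mm (y), 48 mm thick, upper face at z = 766 mm, on four 90×90 mm square legs, each inset 22 mm from the nearest pair of top edges from z = 0 to the bottom of the top.


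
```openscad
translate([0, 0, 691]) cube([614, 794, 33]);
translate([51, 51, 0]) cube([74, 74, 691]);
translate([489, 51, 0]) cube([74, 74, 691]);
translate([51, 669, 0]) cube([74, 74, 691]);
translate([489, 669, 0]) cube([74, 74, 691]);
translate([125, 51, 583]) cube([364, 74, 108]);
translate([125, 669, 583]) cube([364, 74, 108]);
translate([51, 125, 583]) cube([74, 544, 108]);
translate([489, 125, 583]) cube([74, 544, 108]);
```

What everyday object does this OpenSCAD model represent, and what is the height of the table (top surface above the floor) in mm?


A table. The table height is 724 mm.

A 614×794×33 slab sits at z = 691 on four 74 mm square posts — a table. The top surface is at 691 + 33 = 724 mm.


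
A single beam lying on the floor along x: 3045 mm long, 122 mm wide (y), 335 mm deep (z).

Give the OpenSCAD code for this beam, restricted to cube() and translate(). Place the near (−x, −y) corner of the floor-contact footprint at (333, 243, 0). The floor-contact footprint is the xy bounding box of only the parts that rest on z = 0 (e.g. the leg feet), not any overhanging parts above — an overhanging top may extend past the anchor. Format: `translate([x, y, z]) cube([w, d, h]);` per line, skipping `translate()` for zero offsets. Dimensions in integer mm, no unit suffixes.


translate([333, 243, 0]) cube([3045, 122, 335]);


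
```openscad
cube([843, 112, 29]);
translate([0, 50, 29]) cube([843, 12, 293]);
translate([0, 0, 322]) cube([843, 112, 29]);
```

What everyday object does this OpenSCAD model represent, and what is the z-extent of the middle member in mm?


An I-beam. The web height is 293 mm.

Two wide flanges with a thin centred web — an I-beam. Overall 351 mm minus two 29 mm flanges gives a web of 351 − 2·29 = 293 mm.


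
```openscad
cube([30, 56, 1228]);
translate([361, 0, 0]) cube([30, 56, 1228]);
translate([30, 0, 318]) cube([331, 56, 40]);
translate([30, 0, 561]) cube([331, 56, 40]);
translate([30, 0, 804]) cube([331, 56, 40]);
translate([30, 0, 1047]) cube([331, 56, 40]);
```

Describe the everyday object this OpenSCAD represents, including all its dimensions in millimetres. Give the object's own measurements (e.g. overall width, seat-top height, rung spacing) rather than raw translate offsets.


A straight ladder. Two 30×56 mm vertical rails, 1228 mm tall, stand 391 mm apart (outside-to-outside) with their front faces coplanar on the −y side. 4 rungs, each 56 mm deep and 40 mm tall, span between the inner faces of the rails, front faces flush with the rails. The lowest rung's underside is at z = 318 mm and rungs are spaced 243 mm apart (underside to underside).


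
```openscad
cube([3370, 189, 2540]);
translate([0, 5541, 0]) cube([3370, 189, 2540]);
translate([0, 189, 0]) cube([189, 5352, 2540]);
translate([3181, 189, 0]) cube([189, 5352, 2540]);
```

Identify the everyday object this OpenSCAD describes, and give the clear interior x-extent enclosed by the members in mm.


A house (or room) frame. The interior width is 2992 mm.

Four 2540 mm walls enclosing a rectangle with no floor or roof — a room or house frame. Outside width is 3370 mm and wall thickness is 189 mm, so the interior width is 3370 − 2 × 189 = 2992 mm.


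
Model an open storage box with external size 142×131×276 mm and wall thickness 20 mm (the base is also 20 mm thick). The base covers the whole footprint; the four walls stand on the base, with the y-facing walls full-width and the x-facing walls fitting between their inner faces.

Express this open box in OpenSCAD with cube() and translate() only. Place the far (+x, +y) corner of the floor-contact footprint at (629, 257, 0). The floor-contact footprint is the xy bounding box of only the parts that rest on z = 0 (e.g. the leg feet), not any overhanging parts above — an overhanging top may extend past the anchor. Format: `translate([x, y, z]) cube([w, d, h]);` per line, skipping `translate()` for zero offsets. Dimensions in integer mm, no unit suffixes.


translate([487, 126, 0]) cube([142, 131, 20]);
translate([487, 126, 20]) cube([142, 20, 256]);
translate([487, 237, 20]) cube([142, 20, 256]);
translate([487, 146, 20]) cube([20, 91, 256]);
translate([609, 146, 20]) cube([20, 91, 256]);


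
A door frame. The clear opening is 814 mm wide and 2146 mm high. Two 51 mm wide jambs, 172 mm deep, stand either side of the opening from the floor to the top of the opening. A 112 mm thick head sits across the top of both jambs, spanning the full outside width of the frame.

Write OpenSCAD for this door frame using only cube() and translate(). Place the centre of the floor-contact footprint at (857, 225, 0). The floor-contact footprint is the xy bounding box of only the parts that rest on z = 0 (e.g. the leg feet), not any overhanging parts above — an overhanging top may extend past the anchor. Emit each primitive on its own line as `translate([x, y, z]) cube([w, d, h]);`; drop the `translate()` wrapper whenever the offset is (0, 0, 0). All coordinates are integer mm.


translate([399, 139, 0]) cube([51, 172, 2146]);
translate([1264, 139, 0]) cube([51, 172, 2146]);
translate([399, 139, 2146]) cube([916, 172, 112]);


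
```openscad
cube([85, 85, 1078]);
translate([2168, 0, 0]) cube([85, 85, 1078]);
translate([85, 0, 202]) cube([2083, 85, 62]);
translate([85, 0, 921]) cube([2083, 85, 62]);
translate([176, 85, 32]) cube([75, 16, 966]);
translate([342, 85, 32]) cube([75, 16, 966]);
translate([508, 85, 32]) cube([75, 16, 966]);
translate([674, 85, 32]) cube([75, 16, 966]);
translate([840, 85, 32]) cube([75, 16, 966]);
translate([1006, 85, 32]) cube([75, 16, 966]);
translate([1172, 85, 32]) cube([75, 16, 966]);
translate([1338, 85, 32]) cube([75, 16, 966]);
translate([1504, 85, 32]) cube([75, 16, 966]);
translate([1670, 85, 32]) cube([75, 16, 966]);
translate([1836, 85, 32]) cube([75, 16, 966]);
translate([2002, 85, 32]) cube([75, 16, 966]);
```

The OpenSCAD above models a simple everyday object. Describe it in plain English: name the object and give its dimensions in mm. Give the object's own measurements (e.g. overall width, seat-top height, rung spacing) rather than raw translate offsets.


A fence section. Two 85×85 mm posts, 1078 mm tall, stand on the floor with a clear span of 2083 mm between their inner faces. Two horizontal rails of 85×62 mm section span the gap between the posts with their undersides at z = 202 mm and z = 921 mm, flush with the posts' −y face. 12 pickets, each 75 mm wide, 16 mm thick and 966 mm tall, are fixed to the +y face of the rails with their bottoms at z = 32 mm, spaced across the span with a 91 mm gap after the −x post and between neighbouring pickets and before the +x post.


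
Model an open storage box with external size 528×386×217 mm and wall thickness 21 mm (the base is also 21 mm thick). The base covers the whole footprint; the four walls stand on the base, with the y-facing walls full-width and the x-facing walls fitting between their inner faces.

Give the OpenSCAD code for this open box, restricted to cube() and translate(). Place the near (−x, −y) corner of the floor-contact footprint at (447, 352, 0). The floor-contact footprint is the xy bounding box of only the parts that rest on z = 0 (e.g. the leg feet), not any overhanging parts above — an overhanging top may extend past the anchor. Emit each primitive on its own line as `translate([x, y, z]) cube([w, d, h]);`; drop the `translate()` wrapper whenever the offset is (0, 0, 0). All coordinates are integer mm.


translate([447, 352, 0]) cube([528, 386, 21]);
translate([447, 352, 21]) cube([528, 21, 196]);
translate([447, 717, 21]) cube([528, 21, 196]);
translate([447, 373, 21]) cube([21, 344, 196]);
translate([954, 373, 21]) cube([21, 344, 196]);


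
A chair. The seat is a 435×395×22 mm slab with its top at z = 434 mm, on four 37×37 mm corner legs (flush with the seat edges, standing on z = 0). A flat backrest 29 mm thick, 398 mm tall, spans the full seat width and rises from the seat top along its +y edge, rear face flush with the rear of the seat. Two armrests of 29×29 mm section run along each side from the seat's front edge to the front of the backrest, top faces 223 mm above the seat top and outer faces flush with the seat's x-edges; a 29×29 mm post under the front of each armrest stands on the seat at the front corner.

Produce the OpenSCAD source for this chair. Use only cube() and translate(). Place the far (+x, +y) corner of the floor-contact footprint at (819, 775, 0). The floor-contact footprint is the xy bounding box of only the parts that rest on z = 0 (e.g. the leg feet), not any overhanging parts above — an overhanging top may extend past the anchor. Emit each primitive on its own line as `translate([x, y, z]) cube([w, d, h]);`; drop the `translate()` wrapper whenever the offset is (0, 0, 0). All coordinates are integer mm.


translate([384, 380, 412]) cube([435, 395, 22]);
translate([384, 380, 0]) cube([37, 37, 412]);
translate([782, 380, 0]) cube([37, 37, 412]);
translate([384, 738, 0]) cube([37, 37, 412]);
translate([782, 738, 0]) cube([37, 37, 412]);
translate([384, 746, 434]) cube([435, 29, 398]);
translate([384, 380, 628]) cube([29, 366, 29]);
translate([790, 380, 628]) cube([29, 366, 29]);
translate([384, 380, 434]) cube([29, 29, 194]);
translate([790, 380, 434]) cube([29, 29, 194]);


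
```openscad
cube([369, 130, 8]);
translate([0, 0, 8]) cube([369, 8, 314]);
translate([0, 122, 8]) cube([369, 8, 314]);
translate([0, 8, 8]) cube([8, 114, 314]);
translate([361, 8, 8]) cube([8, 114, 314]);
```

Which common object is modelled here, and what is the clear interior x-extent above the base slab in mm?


An open box. The internal width is 353 mm.

A 369×130 base slab with four walls standing on it — an open box. The base is 369 mm wide and the walls are 8 mm thick, so the internal width is 369 − 2 × 8 = 353 mm.


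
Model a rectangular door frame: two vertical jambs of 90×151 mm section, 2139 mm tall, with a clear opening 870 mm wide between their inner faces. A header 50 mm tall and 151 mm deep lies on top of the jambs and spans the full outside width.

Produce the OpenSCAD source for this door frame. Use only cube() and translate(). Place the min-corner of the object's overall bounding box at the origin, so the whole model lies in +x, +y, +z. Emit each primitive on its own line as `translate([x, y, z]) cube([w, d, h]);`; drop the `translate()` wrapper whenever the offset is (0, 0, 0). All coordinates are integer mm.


cube([90, 151, 2139]);
translate([960, 0, 0]) cube([90, 151, 2139]);
translate([0, 0, 2139]) cube([1050, 151, 50]);


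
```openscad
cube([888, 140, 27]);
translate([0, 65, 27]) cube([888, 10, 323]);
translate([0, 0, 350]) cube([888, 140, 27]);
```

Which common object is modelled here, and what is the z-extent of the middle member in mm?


An I-beam. The web height is 323 mm.

Two wide flanges with a thin centred web — an I-beam. Overall 377 mm minus two 27 mm flanges gives a web of 377 − 2·27 = 323 mm.


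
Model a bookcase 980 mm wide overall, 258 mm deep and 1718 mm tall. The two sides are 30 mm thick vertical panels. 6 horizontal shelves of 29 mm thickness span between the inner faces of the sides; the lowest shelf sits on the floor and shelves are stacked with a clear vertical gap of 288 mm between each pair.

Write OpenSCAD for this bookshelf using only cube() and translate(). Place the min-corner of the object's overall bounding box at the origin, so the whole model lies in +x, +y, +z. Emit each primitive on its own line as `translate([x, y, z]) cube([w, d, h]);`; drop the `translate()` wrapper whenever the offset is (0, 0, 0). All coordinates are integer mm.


cube([30, 258, 1718]);
translate([950, 0, 0]) cube([30, 258, 1718]);
translate([30, 0, 0]) cube([920, 258, 29]);
translate([30, 0, 317]) cube([920, 258, 29]);
translate([30, 0, 634]) cube([920, 258, 29]);
translate([30, 0, 951]) cube([920, 258, 29]);
translate([30, 0, 1268]) cube([920, 258, 29]);
translate([30, 0, 1585]) cube([920, 258, 29]);


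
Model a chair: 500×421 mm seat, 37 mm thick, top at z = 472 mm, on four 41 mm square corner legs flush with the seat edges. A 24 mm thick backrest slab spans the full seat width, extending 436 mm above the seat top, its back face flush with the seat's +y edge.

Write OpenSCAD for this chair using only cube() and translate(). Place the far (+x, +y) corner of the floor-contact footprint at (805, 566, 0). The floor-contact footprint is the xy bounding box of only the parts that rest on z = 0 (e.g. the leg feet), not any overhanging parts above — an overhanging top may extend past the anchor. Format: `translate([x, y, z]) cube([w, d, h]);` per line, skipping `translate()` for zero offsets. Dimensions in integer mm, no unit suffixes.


translate([305, 145, 435]) cube([500, 421, 37]);
translate([305, 145, 0]) cube([41, 41, 435]);
translate([764, 145, 0]) cube([41, 41, 435]);
translate([305, 525, 0]) cube([41, 41, 435]);
translate([764, 525, 0]) cube([41, 41, 435]);
translate([305, 542, 472]) cube([500, 24, 436]);


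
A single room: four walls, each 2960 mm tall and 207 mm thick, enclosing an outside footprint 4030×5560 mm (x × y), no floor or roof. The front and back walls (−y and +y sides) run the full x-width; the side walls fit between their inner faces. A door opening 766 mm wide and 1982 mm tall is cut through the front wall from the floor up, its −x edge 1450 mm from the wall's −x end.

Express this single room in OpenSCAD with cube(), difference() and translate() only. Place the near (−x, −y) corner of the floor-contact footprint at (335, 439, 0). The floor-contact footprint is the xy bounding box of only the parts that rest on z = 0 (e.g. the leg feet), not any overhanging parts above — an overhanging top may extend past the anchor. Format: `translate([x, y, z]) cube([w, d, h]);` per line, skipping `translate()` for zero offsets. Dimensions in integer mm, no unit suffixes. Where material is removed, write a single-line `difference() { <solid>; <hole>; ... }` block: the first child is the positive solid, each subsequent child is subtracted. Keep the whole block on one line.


difference() { translate([335, 439, 0]) cube([4030, 207, 2960]); translate([1785, 439, 0]) cube([766, 207, 1982]); }
translate([335, 5792, 0]) cube([4030, 207, 2960]);
translate([335, 646, 0]) cube([207, 5146, 2960]);
translate([4158, 646, 0]) cube([207, 5146, 2960]);


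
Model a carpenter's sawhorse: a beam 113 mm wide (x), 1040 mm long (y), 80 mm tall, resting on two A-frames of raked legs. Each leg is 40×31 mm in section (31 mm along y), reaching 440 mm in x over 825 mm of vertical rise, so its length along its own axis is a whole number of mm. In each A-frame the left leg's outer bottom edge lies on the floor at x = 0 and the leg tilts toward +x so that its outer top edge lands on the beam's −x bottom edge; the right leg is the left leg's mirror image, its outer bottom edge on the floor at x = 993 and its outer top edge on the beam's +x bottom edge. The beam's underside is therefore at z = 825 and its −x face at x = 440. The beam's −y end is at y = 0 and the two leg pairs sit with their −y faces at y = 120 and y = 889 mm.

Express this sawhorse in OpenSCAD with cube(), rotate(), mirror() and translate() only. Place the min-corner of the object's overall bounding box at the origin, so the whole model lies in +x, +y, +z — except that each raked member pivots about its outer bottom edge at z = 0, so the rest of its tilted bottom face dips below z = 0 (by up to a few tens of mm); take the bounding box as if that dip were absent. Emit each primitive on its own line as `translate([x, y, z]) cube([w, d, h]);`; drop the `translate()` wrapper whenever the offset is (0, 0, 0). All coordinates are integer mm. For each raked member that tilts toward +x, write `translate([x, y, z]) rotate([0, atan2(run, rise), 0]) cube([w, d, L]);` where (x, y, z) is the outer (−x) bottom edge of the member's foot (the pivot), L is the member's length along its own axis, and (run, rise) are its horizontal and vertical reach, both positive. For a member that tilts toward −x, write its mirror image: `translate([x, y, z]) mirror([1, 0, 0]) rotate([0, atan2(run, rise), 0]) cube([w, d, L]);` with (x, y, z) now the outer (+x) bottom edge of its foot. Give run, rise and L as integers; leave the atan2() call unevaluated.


// leg length = √(440² + 825²) = 935
// right-leg outer foot x = 2·440 + 113 = 993
// beam min-corner = (440, 0, 825)
translate([440, 0, 825]) cube([113, 1040, 80]);
translate([0, 120, 0]) rotate([0, atan2(440, 825), 0]) cube([40, 31, 935]);
translate([993, 120, 0]) mirror([1, 0, 0]) rotate([0, atan2(440, 825), 0]) cube([40, 31, 935]);
translate([0, 889, 0]) rotate([0, atan2(440, 825), 0]) cube([40, 31, 935]);
translate([993, 889, 0]) mirror([1, 0, 0]) rotate([0, atan2(440, 825), 0]) cube([40, 31, 935]);
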